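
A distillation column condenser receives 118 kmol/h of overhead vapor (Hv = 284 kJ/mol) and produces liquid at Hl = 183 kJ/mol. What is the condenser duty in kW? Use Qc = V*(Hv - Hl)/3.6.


Qc = 118 * (284 - 183) / 3.6 = 118 * 101 / 3.6 = 3311

3311 kW


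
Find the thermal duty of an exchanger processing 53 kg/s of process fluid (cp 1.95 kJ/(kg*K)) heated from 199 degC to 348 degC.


Q = m_dot * cp * delta_T
delta_T = 348 - 199 = 149 K
Q = 53 * 1.95 * 149
= 103.35 * 149
= 15399.15 kW

15399.15 kW


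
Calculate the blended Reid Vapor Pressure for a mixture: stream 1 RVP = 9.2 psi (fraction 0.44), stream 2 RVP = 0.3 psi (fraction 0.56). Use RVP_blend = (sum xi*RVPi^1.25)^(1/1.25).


Chevron index: RVP_blend = (sum xi*RVPi^1.25)^(1/1.25)
RVP^1.25 terms: 0.44 * 9.2^1.25 + 0.56 * 0.3^1.25 = 7.17431
RVP_blend = 7.17431^(1/1.25) = 4.838

4.838 psi


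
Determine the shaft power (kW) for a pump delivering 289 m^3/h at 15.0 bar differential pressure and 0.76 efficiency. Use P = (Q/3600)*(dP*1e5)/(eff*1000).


Q = 289 / 3600 = 0.0802778 m^3/s
P = 0.0802778 * (15.0 * 1e5) / 0.76 / 1000 = 158.4

158.4 kW


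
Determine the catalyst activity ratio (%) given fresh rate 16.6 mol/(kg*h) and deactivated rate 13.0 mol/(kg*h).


Activity (%) = (rate_used / rate_fresh) * 100
rate_used = 13.0, rate_fresh = 16.6
= (13.0 / 16.6) * 100
= 0.7831 * 100 = 78.31

78.31 %


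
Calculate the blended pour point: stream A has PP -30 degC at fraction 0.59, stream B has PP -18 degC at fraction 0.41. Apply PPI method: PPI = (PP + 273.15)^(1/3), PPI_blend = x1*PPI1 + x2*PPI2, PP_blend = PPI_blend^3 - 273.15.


PPI_1 = (-30 + 273.15)^(1/3) = 6.241535
PPI_2 = (-18 + 273.15)^(1/3) = 6.342569
PPI_blend = 0.59 * 6.241535 + 0.41 * 6.342569 = 6.282959
PP_blend = 6.282959^3 - 273.15 = 248.0234 - 273.15 = -25.13

-25.13 degC


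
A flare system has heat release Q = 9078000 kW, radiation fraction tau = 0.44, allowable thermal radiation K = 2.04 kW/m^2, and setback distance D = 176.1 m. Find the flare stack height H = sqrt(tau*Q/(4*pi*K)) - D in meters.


tau*Q/(4*pi*K) = 0.44 * 9078000 / (4 * pi * 2.04) = 155813
sqrt(155813) = 394.732
H = 394.732 - 176.1 = 218.6

218.6 m


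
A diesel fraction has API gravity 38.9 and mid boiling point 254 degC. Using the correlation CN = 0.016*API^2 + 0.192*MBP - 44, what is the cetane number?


CN = 0.016 * 38.9^2 + 0.192 * 254 - 44
CN = 24.21136 + 48.768 - 44 = 28.97936

28.97936


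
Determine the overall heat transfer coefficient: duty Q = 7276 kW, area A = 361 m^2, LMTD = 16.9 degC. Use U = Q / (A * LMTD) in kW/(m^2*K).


From Q = U*A*LMTD, U = Q / (A * LMTD)
U = 7276 / (361 * 16.9) = 7276 / 6100.9 = 1.193

1.193 kW/(m^2*K)


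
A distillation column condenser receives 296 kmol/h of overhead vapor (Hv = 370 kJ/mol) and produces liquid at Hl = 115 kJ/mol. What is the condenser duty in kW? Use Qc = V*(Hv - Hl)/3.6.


Qc = 296 * (370 - 115) / 3.6 = 296 * 255 / 3.6 = 20970

20970 kW


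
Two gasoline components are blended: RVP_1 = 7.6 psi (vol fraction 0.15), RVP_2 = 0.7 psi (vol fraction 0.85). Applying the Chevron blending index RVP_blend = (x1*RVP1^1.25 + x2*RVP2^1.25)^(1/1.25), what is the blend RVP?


Chevron index: RVP_blend = (sum xi*RVPi^1.25)^(1/1.25)
RVP^1.25 terms: 0.15 * 7.6^1.25 + 0.85 * 0.7^1.25 = 2.43706
RVP_blend = 2.43706^(1/1.25) = 2.039

2.039 psi


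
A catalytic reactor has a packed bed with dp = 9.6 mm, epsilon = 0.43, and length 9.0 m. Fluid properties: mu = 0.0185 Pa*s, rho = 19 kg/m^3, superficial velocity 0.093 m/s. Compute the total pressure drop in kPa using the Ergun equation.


dp = 9.6 mm = 0.0096 m
Viscous term = 150*0.0185*0.093*(1-0.43)^2 / (0.0096^2*0.43^3) = 11443.2
Inertial term = 1.75*19*0.093^2*(1-0.43) / (0.0096*0.43^3) = 214.761
dP/L = 11443.2 + 214.761 = 11658 Pa/m
dP = 11658 * 9.0 / 1000 = 104.9 kPa

104.9 kPa


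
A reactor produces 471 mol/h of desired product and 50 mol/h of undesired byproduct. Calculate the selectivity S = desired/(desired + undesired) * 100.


Selectivity = desired / (desired + undesired) * 100
Total products = 471 + 50 = 521 mol/h
S = 471 / 521 * 100
= 0.9040 * 100
= 90.40 %

90.40 %


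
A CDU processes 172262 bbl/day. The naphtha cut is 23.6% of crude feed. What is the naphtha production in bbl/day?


Crude throughput = 172262 bbl/day
Fraction yield = 23.6%
yield = throughput * fraction / 100
yield = 172262 * 23.6 / 100 = 40653.832

40653.832 bbl/day


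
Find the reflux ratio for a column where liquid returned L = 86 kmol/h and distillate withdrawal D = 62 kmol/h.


Reflux ratio definition: R = L / D (liquid returned / distillate withdrawn)
L = 86 kmol/h, D = 62 kmol/h
R = 86 / 62 = 1.387

1.387


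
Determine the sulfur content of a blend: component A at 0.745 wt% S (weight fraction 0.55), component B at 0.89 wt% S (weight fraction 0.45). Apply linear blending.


Linear sulfur blending: S_blend = x1*S1 + x2*S2
Contribution 1: 0.55 * 0.745 = 0.40975 wt%
Contribution 2: 0.45 * 0.89 = 0.4005 wt%
S_blend = 0.40975 + 0.4005 = 0.81025

0.81025 wt%


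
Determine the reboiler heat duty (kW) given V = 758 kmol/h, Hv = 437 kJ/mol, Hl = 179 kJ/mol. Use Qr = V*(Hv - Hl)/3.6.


Qr = 758 * (437 - 179) / 3.6 = 758 * 258 / 3.6 = 54320

54320 kW


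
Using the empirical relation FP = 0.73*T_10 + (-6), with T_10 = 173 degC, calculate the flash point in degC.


FP = 0.73 * 173 + (-6) = 120.29

120.29 degC


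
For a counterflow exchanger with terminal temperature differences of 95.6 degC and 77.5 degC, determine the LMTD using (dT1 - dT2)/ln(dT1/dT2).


LMTD = (dT1 - dT2) / ln(dT1/dT2)
= (95.6 - 77.5) / ln(95.6 / 77.5) = 18.1 / 0.209895 = 86.23

86.23 degC


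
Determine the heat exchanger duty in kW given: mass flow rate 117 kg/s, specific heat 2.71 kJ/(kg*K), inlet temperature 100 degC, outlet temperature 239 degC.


Q = m_dot * cp * delta_T
delta_T = 239 - 100 = 139 K
Q = 117 * 2.71 * 139
= 317.07 * 139
= 44072.73 kW

44072.73 kW


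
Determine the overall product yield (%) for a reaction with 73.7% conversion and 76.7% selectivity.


Overall yield = conversion (%) * selectivity (%) / 100
Conversion = 73.7%, Selectivity = 76.7%
Y = 73.7 * 76.7 / 100
= 56.5279 %

56.5279 %


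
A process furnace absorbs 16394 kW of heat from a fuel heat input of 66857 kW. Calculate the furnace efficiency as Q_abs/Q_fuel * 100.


Furnace efficiency = Q_absorbed / Q_fuel * 100
= 16394 / 66857 * 100 = 24.52

24.52 %


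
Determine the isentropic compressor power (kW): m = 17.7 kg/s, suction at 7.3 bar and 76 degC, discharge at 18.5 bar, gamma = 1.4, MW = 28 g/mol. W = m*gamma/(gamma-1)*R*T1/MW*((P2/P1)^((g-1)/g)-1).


Isentropic work: W = m*(gamma/(gamma-1))*(R*T1/MW)*((P2/P1)^((gamma-1)/gamma) - 1)
T1 = 76 + 273.15 = 349.15 K
Pressure ratio = 18.5 / 7.3 = 2.53425
Exponent = (1.4 - 1)/1.4 = 0.285714
(P2/P1)^exp - 1 = 2.53425^0.285714 - 1 = 0.304324
W = 17.7 * 1.4 / 0.4 * 8.314 * 349.15 / 28 * 0.304324 = 1955

1955 kW


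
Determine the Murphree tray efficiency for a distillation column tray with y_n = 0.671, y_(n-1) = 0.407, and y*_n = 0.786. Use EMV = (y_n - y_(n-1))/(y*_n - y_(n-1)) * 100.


Murphree vapor efficiency: EMV = (y_n - y_(n-1)) / (y*_n - y_(n-1)) * 100
EMV = (0.671 - 0.407) / (0.786 - 0.407) * 100 = 0.264 / 0.379 * 100 = 69.66

69.66 %


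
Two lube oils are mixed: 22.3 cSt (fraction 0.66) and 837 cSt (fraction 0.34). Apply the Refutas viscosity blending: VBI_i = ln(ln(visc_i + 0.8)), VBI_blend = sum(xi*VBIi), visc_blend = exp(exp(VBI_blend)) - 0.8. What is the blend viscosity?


Refutas method: VBN_i = 14.534*ln(ln(visc_i + 0.8)) + 10.975, blended linearly by mass fraction; since VBN is linear in VBI_i = ln(ln(visc_i + 0.8)) and the fractions sum to 1, blend VBI directly: visc = exp(exp(VBI_blend)) - 0.8
VBI_1 = ln(ln(22.3 + 0.8)) = 1.14417
VBI_2 = ln(ln(837 + 0.8)) = 1.90669
VBI_blend = 0.66 * 1.14417 + 0.34 * 1.90669 = 1.40343
visc_blend = exp(exp(1.40343)) - 0.8 = 57.71

57.71 cSt


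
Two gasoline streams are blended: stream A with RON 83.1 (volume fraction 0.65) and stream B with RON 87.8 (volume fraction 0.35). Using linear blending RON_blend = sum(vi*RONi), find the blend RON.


Linear blending: RON_blend = sum(vi * RONi)
Contribution 1: 0.65 * 83.1 = 54.015
Contribution 2: 0.35 * 87.8 = 30.73
RON_blend = 54.015 + 30.73 = 84.745

84.745


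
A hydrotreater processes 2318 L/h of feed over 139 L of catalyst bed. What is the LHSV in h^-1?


LHSV = volumetric feed rate / catalyst volume
= 2318 L/h / 139 L
= 16.68 h^-1

16.68 h^-1


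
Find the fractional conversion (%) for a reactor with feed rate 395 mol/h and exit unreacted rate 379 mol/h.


X = (F_in - F_out) / F_in * 100
Moles reacted = 395 - 379 = 16
X = 16 / 395 * 100
= 0.04051 * 100
= 4.051 %

4.051 %


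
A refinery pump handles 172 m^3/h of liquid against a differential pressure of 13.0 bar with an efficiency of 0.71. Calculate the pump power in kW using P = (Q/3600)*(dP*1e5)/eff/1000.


Q = 172 / 3600 = 0.0477778 m^3/s
P = 0.0477778 * (13.0 * 1e5) / 0.71 / 1000 = 87.48

87.48 kW


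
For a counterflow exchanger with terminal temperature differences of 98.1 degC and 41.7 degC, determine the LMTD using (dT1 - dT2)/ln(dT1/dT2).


LMTD = (dT1 - dT2) / ln(dT1/dT2)
= (98.1 - 41.7) / ln(98.1 / 41.7) = 56.4 / 0.855486 = 65.93

65.93 degC


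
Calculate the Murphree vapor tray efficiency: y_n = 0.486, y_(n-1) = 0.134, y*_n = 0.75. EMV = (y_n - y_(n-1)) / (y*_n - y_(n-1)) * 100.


Murphree vapor efficiency: EMV = (y_n - y_(n-1)) / (y*_n - y_(n-1)) * 100
EMV = (0.486 - 0.134) / (0.75 - 0.134) * 100 = 0.352 / 0.616 * 100 = 57.14

57.14 %


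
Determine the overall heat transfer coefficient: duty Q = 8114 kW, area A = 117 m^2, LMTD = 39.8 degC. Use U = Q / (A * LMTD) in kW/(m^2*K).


From Q = U*A*LMTD, U = Q / (A * LMTD)
U = 8114 / (117 * 39.8) = 8114 / 4656.6 = 1.742

1.742 kW/(m^2*K)


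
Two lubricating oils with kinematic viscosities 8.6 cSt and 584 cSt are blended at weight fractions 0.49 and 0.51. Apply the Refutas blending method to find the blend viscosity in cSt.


Refutas method: VBN_i = 14.534*ln(ln(visc_i + 0.8)) + 10.975, blended linearly by mass fraction; since VBN is linear in VBI_i = ln(ln(visc_i + 0.8)) and the fractions sum to 1, blend VBI directly: visc = exp(exp(VBI_blend)) - 0.8
VBI_1 = ln(ln(8.6 + 0.8)) = 0.806793
VBI_2 = ln(ln(584 + 0.8)) = 1.8518
VBI_blend = 0.49 * 0.806793 + 0.51 * 1.8518 = 1.33975
visc_blend = exp(exp(1.33975)) - 0.8 = 44.72

44.72 cSt


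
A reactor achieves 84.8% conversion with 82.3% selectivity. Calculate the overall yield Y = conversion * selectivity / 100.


Overall yield = conversion (%) * selectivity (%) / 100
Conversion = 84.8%, Selectivity = 82.3%
Y = 84.8 * 82.3 / 100
= 69.7904 %

69.7904 %


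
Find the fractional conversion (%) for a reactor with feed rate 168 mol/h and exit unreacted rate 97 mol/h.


X = (F_in - F_out) / F_in * 100
Moles reacted = 168 - 97 = 71
X = 71 / 168 * 100
= 0.4226 * 100
= 42.26 %

42.26 %


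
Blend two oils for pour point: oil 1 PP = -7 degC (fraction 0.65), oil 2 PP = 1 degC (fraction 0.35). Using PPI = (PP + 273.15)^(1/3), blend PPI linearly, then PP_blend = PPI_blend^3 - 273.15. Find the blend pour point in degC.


PPI_1 = (-7 + 273.15)^(1/3) = 6.432436
PPI_2 = (1 + 273.15)^(1/3) = 6.49625
PPI_blend = 0.65 * 6.432436 + 0.35 * 6.49625 = 6.454771
PP_blend = 6.454771^3 - 273.15 = 268.932 - 273.15 = -4.22

-4.22 degC


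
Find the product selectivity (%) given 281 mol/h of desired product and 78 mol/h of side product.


Selectivity = desired / (desired + undesired) * 100
Total products = 281 + 78 = 359 mol/h
S = 281 / 359 * 100
= 0.7827 * 100
= 78.27 %

78.27 %


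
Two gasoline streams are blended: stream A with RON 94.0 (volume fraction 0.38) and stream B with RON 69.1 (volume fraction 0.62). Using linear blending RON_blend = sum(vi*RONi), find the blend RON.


Linear blending: RON_blend = sum(vi * RONi)
Contribution 1: 0.38 * 94.0 = 35.72
Contribution 2: 0.62 * 69.1 = 42.842
RON_blend = 35.72 + 42.842 = 78.562

78.562


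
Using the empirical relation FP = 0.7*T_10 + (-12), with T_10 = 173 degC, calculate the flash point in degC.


FP = 0.7 * 173 + (-12) = 109.1

109.1 degC


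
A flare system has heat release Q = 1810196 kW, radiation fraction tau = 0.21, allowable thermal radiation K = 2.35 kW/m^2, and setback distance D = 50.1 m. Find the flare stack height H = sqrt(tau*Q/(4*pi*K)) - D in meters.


tau*Q/(4*pi*K) = 0.21 * 1810196 / (4 * pi * 2.35) = 12872.6
sqrt(12872.6) = 113.457
H = 113.457 - 50.1 = 63.36

63.36 m


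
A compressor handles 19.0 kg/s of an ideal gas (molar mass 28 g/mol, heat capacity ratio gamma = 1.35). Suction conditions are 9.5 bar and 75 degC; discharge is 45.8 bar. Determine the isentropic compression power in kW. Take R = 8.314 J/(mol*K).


Isentropic work: W = m*(gamma/(gamma-1))*(R*T1/MW)*((P2/P1)^((gamma-1)/gamma) - 1)
T1 = 75 + 273.15 = 348.15 K
Pressure ratio = 45.8 / 9.5 = 4.82105
Exponent = (1.35 - 1)/1.35 = 0.259259
(P2/P1)^exp - 1 = 4.82105^0.259259 - 1 = 0.503525
W = 19.0 * 1.35 / 0.35 * 8.314 * 348.15 / 28 * 0.503525 = 3815

3815 kW


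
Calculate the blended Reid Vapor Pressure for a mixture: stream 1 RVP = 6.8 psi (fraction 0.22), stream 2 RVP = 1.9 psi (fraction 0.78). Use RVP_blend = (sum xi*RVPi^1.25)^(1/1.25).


Chevron index: RVP_blend = (sum xi*RVPi^1.25)^(1/1.25)
RVP^1.25 terms: 0.22 * 6.8^1.25 + 0.78 * 1.9^1.25 = 4.15574
RVP_blend = 4.15574^(1/1.25) = 3.125

3.125 psi


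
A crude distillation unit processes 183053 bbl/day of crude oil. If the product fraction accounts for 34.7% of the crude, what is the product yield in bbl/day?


Crude throughput = 183053 bbl/day
Fraction yield = 34.7%
yield = throughput * fraction / 100
yield = 183053 * 34.7 / 100 = 63519.391

63519.391 bbl/day


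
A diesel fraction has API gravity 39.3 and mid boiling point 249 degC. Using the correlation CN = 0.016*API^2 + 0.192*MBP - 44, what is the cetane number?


CN = 0.016 * 39.3^2 + 0.192 * 249 - 44
CN = 24.71184 + 47.808 - 44 = 28.51984

28.51984


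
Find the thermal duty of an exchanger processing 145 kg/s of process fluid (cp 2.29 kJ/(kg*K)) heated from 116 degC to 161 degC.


Q = m_dot * cp * delta_T
delta_T = 161 - 116 = 45 K
Q = 145 * 2.29 * 45
= 332.05 * 45
= 14942.25 kW

14942.25 kW


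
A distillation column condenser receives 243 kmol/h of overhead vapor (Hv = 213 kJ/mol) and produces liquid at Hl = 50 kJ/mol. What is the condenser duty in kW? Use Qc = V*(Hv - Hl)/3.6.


Qc = 243 * (213 - 50) / 3.6 = 243 * 163 / 3.6 = 11000

11000 kW


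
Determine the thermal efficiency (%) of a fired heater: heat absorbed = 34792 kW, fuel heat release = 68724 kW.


Furnace efficiency = Q_absorbed / Q_fuel * 100
= 34792 / 68724 * 100 = 50.63

50.63 %


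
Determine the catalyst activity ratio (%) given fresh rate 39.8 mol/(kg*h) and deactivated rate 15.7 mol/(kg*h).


Activity (%) = (rate_used / rate_fresh) * 100
rate_used = 15.7, rate_fresh = 39.8
= (15.7 / 39.8) * 100
= 0.3945 * 100 = 39.45

39.45 %


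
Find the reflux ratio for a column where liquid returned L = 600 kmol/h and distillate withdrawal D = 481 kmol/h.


Reflux ratio definition: R = L / D (liquid returned / distillate withdrawn)
L = 600 kmol/h, D = 481 kmol/h
R = 600 / 481 = 1.247

1.247


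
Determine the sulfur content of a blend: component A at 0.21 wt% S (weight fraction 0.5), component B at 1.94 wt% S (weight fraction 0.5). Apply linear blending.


Linear sulfur blending: S_blend = x1*S1 + x2*S2
Contribution 1: 0.5 * 0.21 = 0.105 wt%
Contribution 2: 0.5 * 1.94 = 0.97 wt%
S_blend = 0.105 + 0.97 = 1.075

1.075 wt%


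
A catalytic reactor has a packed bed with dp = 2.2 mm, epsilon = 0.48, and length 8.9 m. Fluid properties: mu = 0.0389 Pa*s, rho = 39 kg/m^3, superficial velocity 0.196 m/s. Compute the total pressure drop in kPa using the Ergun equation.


dp = 2.2 mm = 0.0022 m
Viscous term = 150*0.0389*0.196*(1-0.48)^2 / (0.0022^2*0.48^3) = 577743
Inertial term = 1.75*39*0.196^2*(1-0.48) / (0.0022*0.48^3) = 5603.66
dP/L = 577743 + 5603.66 = 583347 Pa/m
dP = 583347 * 8.9 / 1000 = 5192 kPa

5192 kPa


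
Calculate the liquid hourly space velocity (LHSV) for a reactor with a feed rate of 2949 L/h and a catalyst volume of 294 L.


LHSV = volumetric feed rate / catalyst volume
= 2949 L/h / 294 L
= 10.03 h^-1

10.03 h^-1


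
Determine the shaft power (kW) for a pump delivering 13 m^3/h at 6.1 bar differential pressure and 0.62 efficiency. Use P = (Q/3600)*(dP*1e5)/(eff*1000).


Q = 13 / 3600 = 0.00361111 m^3/s
P = 0.00361111 * (6.1 * 1e5) / 0.62 / 1000 = 3.553

3.553 kW


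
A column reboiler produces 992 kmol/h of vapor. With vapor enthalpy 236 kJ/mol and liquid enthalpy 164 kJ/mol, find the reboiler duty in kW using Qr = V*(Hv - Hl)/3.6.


Qr = 992 * (236 - 164) / 3.6 = 992 * 72 / 3.6 = 19840

19840 kW


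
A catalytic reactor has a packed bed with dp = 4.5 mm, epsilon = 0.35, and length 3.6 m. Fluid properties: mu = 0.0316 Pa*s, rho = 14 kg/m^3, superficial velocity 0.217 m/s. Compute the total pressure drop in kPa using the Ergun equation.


dp = 4.5 mm = 0.0045 m
Viscous term = 150*0.0316*0.217*(1-0.35)^2 / (0.0045^2*0.35^3) = 500536
Inertial term = 1.75*14*0.217^2*(1-0.35) / (0.0045*0.35^3) = 3886.71
dP/L = 500536 + 3886.71 = 504423 Pa/m
dP = 504423 * 3.6 / 1000 = 1816 kPa

1816 kPa


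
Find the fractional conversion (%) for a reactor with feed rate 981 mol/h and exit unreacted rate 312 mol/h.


X = (F_in - F_out) / F_in * 100
Moles reacted = 981 - 312 = 669
X = 669 / 981 * 100
= 0.6820 * 100
= 68.20 %

68.20 %


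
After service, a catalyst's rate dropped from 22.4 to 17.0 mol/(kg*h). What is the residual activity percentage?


Activity (%) = (rate_used / rate_fresh) * 100
rate_used = 17.0, rate_fresh = 22.4
= (17.0 / 22.4) * 100
= 0.7589 * 100 = 75.89

75.89 %


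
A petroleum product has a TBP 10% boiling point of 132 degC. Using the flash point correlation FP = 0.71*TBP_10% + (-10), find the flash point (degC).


FP = 0.71 * 132 + (-10) = 83.72

83.72 degC


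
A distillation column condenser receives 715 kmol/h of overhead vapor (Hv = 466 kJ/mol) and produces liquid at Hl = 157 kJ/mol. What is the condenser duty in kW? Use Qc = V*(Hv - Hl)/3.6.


Qc = 715 * (466 - 157) / 3.6 = 715 * 309 / 3.6 = 61370

61370 kW


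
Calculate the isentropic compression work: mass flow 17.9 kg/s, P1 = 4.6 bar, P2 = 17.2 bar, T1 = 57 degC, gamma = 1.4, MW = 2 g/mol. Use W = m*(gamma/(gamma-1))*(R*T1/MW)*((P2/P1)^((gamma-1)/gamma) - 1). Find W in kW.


Isentropic work: W = m*(gamma/(gamma-1))*(R*T1/MW)*((P2/P1)^((gamma-1)/gamma) - 1)
T1 = 57 + 273.15 = 330.15 K
Pressure ratio = 17.2 / 4.6 = 3.73913
Exponent = (1.4 - 1)/1.4 = 0.285714
(P2/P1)^exp - 1 = 3.73913^0.285714 - 1 = 0.457634
W = 17.9 * 1.4 / 0.4 * 8.314 * 330.15 / 2 * 0.457634 = 39350

39350 kW


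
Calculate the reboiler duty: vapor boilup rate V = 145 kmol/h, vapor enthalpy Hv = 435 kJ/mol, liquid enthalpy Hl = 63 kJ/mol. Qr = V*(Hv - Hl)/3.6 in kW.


Qr = 145 * (435 - 63) / 3.6 = 145 * 372 / 3.6 = 14980

14980 kW


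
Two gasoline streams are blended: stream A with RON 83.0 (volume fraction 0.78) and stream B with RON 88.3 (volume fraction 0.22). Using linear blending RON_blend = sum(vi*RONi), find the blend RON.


Linear blending: RON_blend = sum(vi * RONi)
Contribution 1: 0.78 * 83.0 = 64.74
Contribution 2: 0.22 * 88.3 = 19.426
RON_blend = 64.74 + 19.426 = 84.166

84.166


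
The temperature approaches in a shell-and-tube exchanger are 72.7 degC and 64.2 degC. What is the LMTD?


LMTD = (dT1 - dT2) / ln(dT1/dT2)
= (72.7 - 64.2) / ln(72.7 / 64.2) = 8.5 / 0.124338 = 68.36

68.36 degC


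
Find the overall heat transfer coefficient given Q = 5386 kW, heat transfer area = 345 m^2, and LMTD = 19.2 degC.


From Q = U*A*LMTD, U = Q / (A * LMTD)
U = 5386 / (345 * 19.2) = 5386 / 6624 = 0.8131

0.8131 kW/(m^2*K)


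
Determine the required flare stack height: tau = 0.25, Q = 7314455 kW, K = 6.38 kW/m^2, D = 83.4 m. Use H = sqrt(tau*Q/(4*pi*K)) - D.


tau*Q/(4*pi*K) = 0.25 * 7314455 / (4 * pi * 6.38) = 22808.2
sqrt(22808.2) = 151.024
H = 151.024 - 83.4 = 67.62

67.62 m


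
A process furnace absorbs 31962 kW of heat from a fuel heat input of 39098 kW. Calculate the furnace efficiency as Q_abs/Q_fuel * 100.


Furnace efficiency = Q_absorbed / Q_fuel * 100
= 31962 / 39098 * 100 = 81.75

81.75 %


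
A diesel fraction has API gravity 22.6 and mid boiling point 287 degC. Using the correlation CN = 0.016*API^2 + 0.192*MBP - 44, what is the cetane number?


CN = 0.016 * 22.6^2 + 0.192 * 287 - 44
CN = 8.17216 + 55.104 - 44 = 19.27616

19.27616


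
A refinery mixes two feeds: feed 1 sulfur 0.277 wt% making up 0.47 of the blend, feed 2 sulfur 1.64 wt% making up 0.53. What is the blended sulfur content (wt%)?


Linear sulfur blending: S_blend = x1*S1 + x2*S2
Contribution 1: 0.47 * 0.277 = 0.13019 wt%
Contribution 2: 0.53 * 1.64 = 0.8692 wt%
S_blend = 0.13019 + 0.8692 = 0.99939

0.99939 wt%


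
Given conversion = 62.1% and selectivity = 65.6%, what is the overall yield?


Overall yield = conversion (%) * selectivity (%) / 100
Conversion = 62.1%, Selectivity = 65.6%
Y = 62.1 * 65.6 / 100
= 40.7376 %

40.7376 %


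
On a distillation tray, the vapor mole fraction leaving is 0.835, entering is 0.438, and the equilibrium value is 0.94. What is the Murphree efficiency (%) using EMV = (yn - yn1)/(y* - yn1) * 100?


Murphree vapor efficiency: EMV = (y_n - y_(n-1)) / (y*_n - y_(n-1)) * 100
EMV = (0.835 - 0.438) / (0.94 - 0.438) * 100 = 0.397 / 0.502 * 100 = 79.08

79.08 %


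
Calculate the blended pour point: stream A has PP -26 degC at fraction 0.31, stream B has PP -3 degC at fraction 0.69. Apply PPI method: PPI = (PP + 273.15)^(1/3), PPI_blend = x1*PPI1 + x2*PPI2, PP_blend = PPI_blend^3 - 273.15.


PPI_1 = (-26 + 273.15)^(1/3) = 6.275575
PPI_2 = (-3 + 273.15)^(1/3) = 6.464501
PPI_blend = 0.31 * 6.275575 + 0.69 * 6.464501 = 6.405934
PP_blend = 6.405934^3 - 273.15 = 262.8738 - 273.15 = -10.28

-10.28 degC


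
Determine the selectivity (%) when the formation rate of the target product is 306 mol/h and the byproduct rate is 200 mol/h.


Selectivity = desired / (desired + undesired) * 100
Total products = 306 + 200 = 506 mol/h
S = 306 / 506 * 100
= 0.6047 * 100
= 60.47 %

60.47 %


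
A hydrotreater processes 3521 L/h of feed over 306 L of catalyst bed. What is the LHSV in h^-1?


LHSV = volumetric feed rate / catalyst volume
= 3521 L/h / 306 L
= 11.51 h^-1

11.51 h^-1


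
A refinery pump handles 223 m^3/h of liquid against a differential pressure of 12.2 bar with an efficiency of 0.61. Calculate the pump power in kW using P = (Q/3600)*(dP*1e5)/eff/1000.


Q = 223 / 3600 = 0.0619444 m^3/s
P = 0.0619444 * (12.2 * 1e5) / 0.61 / 1000 = 123.9

123.9 kW


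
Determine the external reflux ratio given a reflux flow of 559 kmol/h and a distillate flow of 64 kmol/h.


Reflux ratio definition: R = L / D (liquid returned / distillate withdrawn)
L = 559 kmol/h, D = 64 kmol/h
R = 559 / 64 = 8.734

8.734


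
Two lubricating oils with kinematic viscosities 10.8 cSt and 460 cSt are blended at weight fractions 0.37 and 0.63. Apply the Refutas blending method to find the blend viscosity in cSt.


Refutas method: VBN_i = 14.534*ln(ln(visc_i + 0.8)) + 10.975, blended linearly by mass fraction; since VBN is linear in VBI_i = ln(ln(visc_i + 0.8)) and the fractions sum to 1, blend VBI directly: visc = exp(exp(VBI_blend)) - 0.8
VBI_1 = ln(ln(10.8 + 0.8)) = 0.896498
VBI_2 = ln(ln(460 + 0.8)) = 1.81368
VBI_blend = 0.37 * 0.896498 + 0.63 * 1.81368 = 1.47432
visc_blend = exp(exp(1.47432)) - 0.8 = 78.09

78.09 cSt


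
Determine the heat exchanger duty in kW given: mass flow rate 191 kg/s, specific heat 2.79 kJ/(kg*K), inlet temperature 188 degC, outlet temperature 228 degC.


Q = m_dot * cp * delta_T
delta_T = 228 - 188 = 40 K
Q = 191 * 2.79 * 40
= 532.89 * 40
= 21315.6 kW

21315.6 kW


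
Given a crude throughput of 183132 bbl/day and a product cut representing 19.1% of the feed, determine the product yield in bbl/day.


Crude throughput = 183132 bbl/day
Fraction yield = 19.1%
yield = throughput * fraction / 100
yield = 183132 * 19.1 / 100 = 34978.212

34978.212 bbl/day


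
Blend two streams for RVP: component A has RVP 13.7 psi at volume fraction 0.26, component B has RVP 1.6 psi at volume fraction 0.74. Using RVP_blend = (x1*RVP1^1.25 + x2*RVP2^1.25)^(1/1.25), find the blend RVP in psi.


Chevron index: RVP_blend = (sum xi*RVPi^1.25)^(1/1.25)
RVP^1.25 terms: 0.26 * 13.7^1.25 + 0.74 * 1.6^1.25 = 8.18452
RVP_blend = 8.18452^(1/1.25) = 5.375

5.375 psi


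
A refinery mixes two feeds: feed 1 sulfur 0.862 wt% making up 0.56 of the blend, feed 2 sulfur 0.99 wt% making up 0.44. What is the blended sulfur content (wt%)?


Linear sulfur blending: S_blend = x1*S1 + x2*S2
Contribution 1: 0.56 * 0.862 = 0.48272 wt%
Contribution 2: 0.44 * 0.99 = 0.4356 wt%
S_blend = 0.48272 + 0.4356 = 0.91832

0.91832 wt%


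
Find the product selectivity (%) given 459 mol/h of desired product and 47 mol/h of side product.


Selectivity = desired / (desired + undesired) * 100
Total products = 459 + 47 = 506 mol/h
S = 459 / 506 * 100
= 0.9071 * 100
= 90.71 %

90.71 %


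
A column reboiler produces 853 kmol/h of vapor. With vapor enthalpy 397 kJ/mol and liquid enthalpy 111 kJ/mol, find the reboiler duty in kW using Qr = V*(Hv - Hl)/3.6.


Qr = 853 * (397 - 111) / 3.6 = 853 * 286 / 3.6 = 67770

67770 kW


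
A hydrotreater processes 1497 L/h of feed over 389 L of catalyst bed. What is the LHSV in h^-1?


LHSV = volumetric feed rate / catalyst volume
= 1497 L/h / 389 L
= 3.848 h^-1

3.848 h^-1


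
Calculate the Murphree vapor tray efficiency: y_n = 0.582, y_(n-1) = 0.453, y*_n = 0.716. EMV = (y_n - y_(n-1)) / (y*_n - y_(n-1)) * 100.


Murphree vapor efficiency: EMV = (y_n - y_(n-1)) / (y*_n - y_(n-1)) * 100
EMV = (0.582 - 0.453) / (0.716 - 0.453) * 100 = 0.129 / 0.263 * 100 = 49.05

49.05 %


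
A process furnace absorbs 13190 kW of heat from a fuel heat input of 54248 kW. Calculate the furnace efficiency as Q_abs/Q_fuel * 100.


Furnace efficiency = Q_absorbed / Q_fuel * 100
= 13190 / 54248 * 100 = 24.31

24.31 %


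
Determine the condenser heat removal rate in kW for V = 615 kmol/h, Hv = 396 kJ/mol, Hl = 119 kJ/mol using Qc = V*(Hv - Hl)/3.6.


Qc = 615 * (396 - 119) / 3.6 = 615 * 277 / 3.6 = 47320

47320 kW


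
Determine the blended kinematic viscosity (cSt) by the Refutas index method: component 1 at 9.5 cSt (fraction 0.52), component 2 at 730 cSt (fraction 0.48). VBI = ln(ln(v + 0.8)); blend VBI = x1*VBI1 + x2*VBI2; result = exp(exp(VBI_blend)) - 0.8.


Refutas method: VBN_i = 14.534*ln(ln(visc_i + 0.8)) + 10.975, blended linearly by mass fraction; since VBN is linear in VBI_i = ln(ln(visc_i + 0.8)) and the fractions sum to 1, blend VBI directly: visc = exp(exp(VBI_blend)) - 0.8
VBI_1 = ln(ln(9.5 + 0.8)) = 0.846788
VBI_2 = ln(ln(730 + 0.8)) = 1.88618
VBI_blend = 0.52 * 0.846788 + 0.48 * 1.88618 = 1.3457
visc_blend = exp(exp(1.3457)) - 0.8 = 45.77

45.77 cSt


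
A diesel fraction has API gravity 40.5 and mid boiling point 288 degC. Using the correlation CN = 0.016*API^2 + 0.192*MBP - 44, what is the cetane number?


CN = 0.016 * 40.5^2 + 0.192 * 288 - 44
CN = 26.244 + 55.296 - 44 = 37.54

37.54


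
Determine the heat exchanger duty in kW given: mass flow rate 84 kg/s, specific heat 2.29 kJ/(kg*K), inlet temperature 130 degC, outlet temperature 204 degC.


Q = m_dot * cp * delta_T
delta_T = 204 - 130 = 74 K
Q = 84 * 2.29 * 74
= 192.36 * 74
= 14234.64 kW

14234.64 kW


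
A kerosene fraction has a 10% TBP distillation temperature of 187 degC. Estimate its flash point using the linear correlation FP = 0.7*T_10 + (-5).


FP = 0.7 * 187 + (-5) = 125.9

125.9 degC


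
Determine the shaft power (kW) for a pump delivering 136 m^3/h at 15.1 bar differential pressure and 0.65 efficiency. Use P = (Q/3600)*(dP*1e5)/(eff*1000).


Q = 136 / 3600 = 0.0377778 m^3/s
P = 0.0377778 * (15.1 * 1e5) / 0.65 / 1000 = 87.76

87.76 kW


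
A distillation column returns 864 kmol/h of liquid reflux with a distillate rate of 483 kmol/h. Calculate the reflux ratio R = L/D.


Reflux ratio definition: R = L / D (liquid returned / distillate withdrawn)
L = 864 kmol/h, D = 483 kmol/h
R = 864 / 483 = 1.789

1.789


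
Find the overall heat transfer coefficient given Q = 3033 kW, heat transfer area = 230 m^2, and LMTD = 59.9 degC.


From Q = U*A*LMTD, U = Q / (A * LMTD)
U = 3033 / (230 * 59.9) = 3033 / 13777 = 0.2201

0.2201 kW/(m^2*K)


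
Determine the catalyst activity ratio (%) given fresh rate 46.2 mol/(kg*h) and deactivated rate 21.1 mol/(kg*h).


Activity (%) = (rate_used / rate_fresh) * 100
rate_used = 21.1, rate_fresh = 46.2
= (21.1 / 46.2) * 100
= 0.4567 * 100 = 45.67

45.67 %


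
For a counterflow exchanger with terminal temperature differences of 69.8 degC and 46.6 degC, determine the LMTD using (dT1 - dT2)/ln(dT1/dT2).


LMTD = (dT1 - dT2) / ln(dT1/dT2)
= (69.8 - 46.6) / ln(69.8 / 46.6) = 23.2 / 0.404033 = 57.42

57.42 degC


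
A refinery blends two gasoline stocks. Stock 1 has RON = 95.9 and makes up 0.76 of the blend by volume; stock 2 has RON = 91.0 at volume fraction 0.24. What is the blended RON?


Linear blending: RON_blend = sum(vi * RONi)
Contribution 1: 0.76 * 95.9 = 72.884
Contribution 2: 0.24 * 91.0 = 21.84
RON_blend = 72.884 + 21.84 = 94.724

94.724


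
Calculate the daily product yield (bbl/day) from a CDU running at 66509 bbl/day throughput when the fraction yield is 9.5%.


Crude throughput = 66509 bbl/day
Fraction yield = 9.5%
yield = throughput * fraction / 100
yield = 66509 * 9.5 / 100 = 6318.355

6318.355 bbl/day


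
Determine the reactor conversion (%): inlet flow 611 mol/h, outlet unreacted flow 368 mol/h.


X = (F_in - F_out) / F_in * 100
Moles reacted = 611 - 368 = 243
X = 243 / 611 * 100
= 0.3977 * 100
= 39.77 %

39.77 %


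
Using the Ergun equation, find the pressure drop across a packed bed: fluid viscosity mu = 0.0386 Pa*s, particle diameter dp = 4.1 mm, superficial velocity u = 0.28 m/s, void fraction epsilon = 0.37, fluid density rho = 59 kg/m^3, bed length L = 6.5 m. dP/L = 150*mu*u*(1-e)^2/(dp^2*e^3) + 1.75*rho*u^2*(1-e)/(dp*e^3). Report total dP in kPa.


dp = 4.1 mm = 0.0041 m
Viscous term = 150*0.0386*0.28*(1-0.37)^2 / (0.0041^2*0.37^3) = 755692
Inertial term = 1.75*59*0.28^2*(1-0.37) / (0.0041*0.37^3) = 24556
dP/L = 755692 + 24556 = 780248 Pa/m
dP = 780248 * 6.5 / 1000 = 5072 kPa

5072 kPa


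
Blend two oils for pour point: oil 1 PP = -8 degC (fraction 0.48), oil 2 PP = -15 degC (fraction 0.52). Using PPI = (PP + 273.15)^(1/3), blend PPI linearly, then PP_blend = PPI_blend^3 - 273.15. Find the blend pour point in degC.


PPI_1 = (-8 + 273.15)^(1/3) = 6.42437
PPI_2 = (-15 + 273.15)^(1/3) = 6.36733
PPI_blend = 0.48 * 6.42437 + 0.52 * 6.36733 = 6.394709
PP_blend = 6.394709^3 - 273.15 = 261.4944 - 273.15 = -11.66

-11.66 degC


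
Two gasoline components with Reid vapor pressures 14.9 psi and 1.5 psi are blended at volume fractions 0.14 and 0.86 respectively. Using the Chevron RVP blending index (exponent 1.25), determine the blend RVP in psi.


Chevron index: RVP_blend = (sum xi*RVPi^1.25)^(1/1.25)
RVP^1.25 terms: 0.14 * 14.9^1.25 + 0.86 * 1.5^1.25 = 5.52599
RVP_blend = 5.52599^(1/1.25) = 3.926

3.926 psi


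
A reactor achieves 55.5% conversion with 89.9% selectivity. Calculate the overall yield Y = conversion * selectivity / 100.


Overall yield = conversion (%) * selectivity (%) / 100
Conversion = 55.5%, Selectivity = 89.9%
Y = 55.5 * 89.9 / 100
= 49.8945 %

49.8945 %


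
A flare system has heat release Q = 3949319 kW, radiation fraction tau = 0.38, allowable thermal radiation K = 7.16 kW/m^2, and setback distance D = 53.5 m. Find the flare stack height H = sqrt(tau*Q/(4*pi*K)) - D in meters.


tau*Q/(4*pi*K) = 0.38 * 3949319 / (4 * pi * 7.16) = 16679.5
sqrt(16679.5) = 129.149
H = 129.149 - 53.5 = 75.65

75.65 m


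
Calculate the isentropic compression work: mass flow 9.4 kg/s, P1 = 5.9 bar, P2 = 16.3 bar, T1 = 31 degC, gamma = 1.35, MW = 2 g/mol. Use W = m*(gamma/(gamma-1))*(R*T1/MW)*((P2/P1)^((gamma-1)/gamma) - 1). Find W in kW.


Isentropic work: W = m*(gamma/(gamma-1))*(R*T1/MW)*((P2/P1)^((gamma-1)/gamma) - 1)
T1 = 31 + 273.15 = 304.15 K
Pressure ratio = 16.3 / 5.9 = 2.76271
Exponent = (1.35 - 1)/1.35 = 0.259259
(P2/P1)^exp - 1 = 2.76271^0.259259 - 1 = 0.301428
W = 9.4 * 1.35 / 0.35 * 8.314 * 304.15 / 2 * 0.301428 = 13820

13820 kW


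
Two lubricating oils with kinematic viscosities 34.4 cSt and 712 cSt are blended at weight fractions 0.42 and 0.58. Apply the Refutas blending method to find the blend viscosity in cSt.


Refutas method: VBN_i = 14.534*ln(ln(visc_i + 0.8)) + 10.975, blended linearly by mass fraction; since VBN is linear in VBI_i = ln(ln(visc_i + 0.8)) and the fractions sum to 1, blend VBI directly: visc = exp(exp(VBI_blend)) - 0.8
VBI_1 = ln(ln(34.4 + 0.8)) = 1.27005
VBI_2 = ln(ln(712 + 0.8)) = 1.88239
VBI_blend = 0.42 * 1.27005 + 0.58 * 1.88239 = 1.62521
visc_blend = exp(exp(1.62521)) - 0.8 = 159.9

159.9 cSt


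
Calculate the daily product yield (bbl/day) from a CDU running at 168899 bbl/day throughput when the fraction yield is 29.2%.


Crude throughput = 168899 bbl/day
Fraction yield = 29.2%
yield = throughput * fraction / 100
yield = 168899 * 29.2 / 100 = 49318.508

49318.508 bbl/day


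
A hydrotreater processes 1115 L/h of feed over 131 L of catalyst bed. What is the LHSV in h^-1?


LHSV = volumetric feed rate / catalyst volume
= 1115 L/h / 131 L
= 8.511 h^-1

8.511 h^-1


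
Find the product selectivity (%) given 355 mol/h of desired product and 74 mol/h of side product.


Selectivity = desired / (desired + undesired) * 100
Total products = 355 + 74 = 429 mol/h
S = 355 / 429 * 100
= 0.8275 * 100
= 82.75 %

82.75 %


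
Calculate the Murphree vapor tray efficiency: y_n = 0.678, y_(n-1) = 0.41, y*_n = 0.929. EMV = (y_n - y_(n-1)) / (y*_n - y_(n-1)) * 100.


Murphree vapor efficiency: EMV = (y_n - y_(n-1)) / (y*_n - y_(n-1)) * 100
EMV = (0.678 - 0.41) / (0.929 - 0.41) * 100 = 0.268 / 0.519 * 100 = 51.64

51.64 %


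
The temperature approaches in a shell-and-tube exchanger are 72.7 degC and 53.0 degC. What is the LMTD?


LMTD = (dT1 - dT2) / ln(dT1/dT2)
= (72.7 - 53.0) / ln(72.7 / 53.0) = 19.7 / 0.316049 = 62.33

62.33 degC


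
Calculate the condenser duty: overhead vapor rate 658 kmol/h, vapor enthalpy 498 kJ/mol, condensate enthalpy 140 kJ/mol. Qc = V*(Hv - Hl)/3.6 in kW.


Qc = 658 * (498 - 140) / 3.6 = 658 * 358 / 3.6 = 65430

65430 kW


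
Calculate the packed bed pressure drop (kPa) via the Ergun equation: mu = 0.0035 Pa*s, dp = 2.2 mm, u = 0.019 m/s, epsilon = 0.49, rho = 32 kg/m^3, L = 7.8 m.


dp = 2.2 mm = 0.0022 m
Viscous term = 150*0.0035*0.019*(1-0.49)^2 / (0.0022^2*0.49^3) = 4556.38
Inertial term = 1.75*32*0.019^2*(1-0.49) / (0.0022*0.49^3) = 39.8341
dP/L = 4556.38 + 39.8341 = 4596.21 Pa/m
dP = 4596.21 * 7.8 / 1000 = 35.85 kPa

35.85 kPa


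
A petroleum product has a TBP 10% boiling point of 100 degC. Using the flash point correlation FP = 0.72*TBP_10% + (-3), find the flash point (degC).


FP = 0.72 * 100 + (-3) = 69

69 degC


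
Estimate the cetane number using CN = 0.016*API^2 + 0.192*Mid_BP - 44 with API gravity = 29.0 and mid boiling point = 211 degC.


CN = 0.016 * 29.0^2 + 0.192 * 211 - 44
CN = 13.456 + 40.512 - 44 = 9.968

9.968


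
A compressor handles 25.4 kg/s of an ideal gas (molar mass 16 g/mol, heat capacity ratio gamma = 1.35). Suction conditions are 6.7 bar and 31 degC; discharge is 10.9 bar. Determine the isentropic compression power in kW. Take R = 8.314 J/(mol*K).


Isentropic work: W = m*(gamma/(gamma-1))*(R*T1/MW)*((P2/P1)^((gamma-1)/gamma) - 1)
T1 = 31 + 273.15 = 304.15 K
Pressure ratio = 10.9 / 6.7 = 1.62687
Exponent = (1.35 - 1)/1.35 = 0.259259
(P2/P1)^exp - 1 = 1.62687^0.259259 - 1 = 0.134476
W = 25.4 * 1.35 / 0.35 * 8.314 * 304.15 / 16 * 0.134476 = 2082

2082 kW


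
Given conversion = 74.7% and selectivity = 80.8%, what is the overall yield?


Overall yield = conversion (%) * selectivity (%) / 100
Conversion = 74.7%, Selectivity = 80.8%
Y = 74.7 * 80.8 / 100
= 60.3576 %

60.3576 %


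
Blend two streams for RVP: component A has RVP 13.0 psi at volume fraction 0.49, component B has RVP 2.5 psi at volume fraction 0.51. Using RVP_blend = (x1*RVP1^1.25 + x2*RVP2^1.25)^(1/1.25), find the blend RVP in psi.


Chevron index: RVP_blend = (sum xi*RVPi^1.25)^(1/1.25)
RVP^1.25 terms: 0.49 * 13.0^1.25 + 0.51 * 2.5^1.25 = 13.6988
RVP_blend = 13.6988^(1/1.25) = 8.116

8.116 psi


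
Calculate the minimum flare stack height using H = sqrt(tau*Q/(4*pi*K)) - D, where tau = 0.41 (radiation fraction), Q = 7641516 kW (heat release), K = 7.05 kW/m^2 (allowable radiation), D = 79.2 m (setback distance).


tau*Q/(4*pi*K) = 0.41 * 7641516 / (4 * pi * 7.05) = 35364.2
sqrt(35364.2) = 188.054
H = 188.054 - 79.2 = 108.9

108.9 m


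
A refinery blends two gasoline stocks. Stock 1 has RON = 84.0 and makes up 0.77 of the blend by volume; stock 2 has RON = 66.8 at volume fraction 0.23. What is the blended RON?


Linear blending: RON_blend = sum(vi * RONi)
Contribution 1: 0.77 * 84.0 = 64.68
Contribution 2: 0.23 * 66.8 = 15.364
RON_blend = 64.68 + 15.364 = 80.044

80.044


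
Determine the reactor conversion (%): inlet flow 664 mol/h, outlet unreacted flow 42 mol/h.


X = (F_in - F_out) / F_in * 100
Moles reacted = 664 - 42 = 622
X = 622 / 664 * 100
= 0.9367 * 100
= 93.67 %

93.67 %


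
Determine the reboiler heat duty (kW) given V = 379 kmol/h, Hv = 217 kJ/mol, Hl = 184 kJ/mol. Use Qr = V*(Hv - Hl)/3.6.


Qr = 379 * (217 - 184) / 3.6 = 379 * 33 / 3.6 = 3474

3474 kW


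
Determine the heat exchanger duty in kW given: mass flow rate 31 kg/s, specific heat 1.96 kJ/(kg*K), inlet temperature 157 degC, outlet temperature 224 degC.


Q = m_dot * cp * delta_T
delta_T = 224 - 157 = 67 K
Q = 31 * 1.96 * 67
= 60.76 * 67
= 4070.92 kW

4070.92 kW


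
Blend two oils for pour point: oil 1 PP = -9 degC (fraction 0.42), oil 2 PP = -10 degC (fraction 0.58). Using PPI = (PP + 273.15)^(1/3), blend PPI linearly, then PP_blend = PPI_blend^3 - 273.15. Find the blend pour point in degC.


PPI_1 = (-9 + 273.15)^(1/3) = 6.416283
PPI_2 = (-10 + 273.15)^(1/3) = 6.408176
PPI_blend = 0.42 * 6.416283 + 0.58 * 6.408176 = 6.411581
PP_blend = 6.411581^3 - 273.15 = 263.5696 - 273.15 = -9.58

-9.58 degC


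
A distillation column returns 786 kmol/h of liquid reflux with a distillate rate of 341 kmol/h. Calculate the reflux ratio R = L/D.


Reflux ratio definition: R = L / D (liquid returned / distillate withdrawn)
L = 786 kmol/h, D = 341 kmol/h
R = 786 / 341 = 2.305

2.305


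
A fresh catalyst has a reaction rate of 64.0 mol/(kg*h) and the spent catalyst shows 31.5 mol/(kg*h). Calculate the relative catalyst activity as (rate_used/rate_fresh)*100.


Activity (%) = (rate_used / rate_fresh) * 100
rate_used = 31.5, rate_fresh = 64.0
= (31.5 / 64.0) * 100
= 0.4922 * 100 = 49.22

49.22 %


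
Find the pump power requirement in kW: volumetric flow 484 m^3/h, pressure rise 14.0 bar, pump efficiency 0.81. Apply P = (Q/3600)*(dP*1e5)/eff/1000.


Q = 484 / 3600 = 0.134444 m^3/s
P = 0.134444 * (14.0 * 1e5) / 0.81 / 1000 = 232.4

232.4 kW


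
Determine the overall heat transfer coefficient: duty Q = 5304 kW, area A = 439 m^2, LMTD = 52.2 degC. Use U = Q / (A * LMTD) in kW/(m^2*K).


From Q = U*A*LMTD, U = Q / (A * LMTD)
U = 5304 / (439 * 52.2) = 5304 / 22915.8 = 0.2315

0.2315 kW/(m^2*K)


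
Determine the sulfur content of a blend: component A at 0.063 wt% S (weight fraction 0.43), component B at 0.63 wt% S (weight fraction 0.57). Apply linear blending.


Linear sulfur blending: S_blend = x1*S1 + x2*S2
Contribution 1: 0.43 * 0.063 = 0.02709 wt%
Contribution 2: 0.57 * 0.63 = 0.3591 wt%
S_blend = 0.02709 + 0.3591 = 0.38619

0.38619 wt%
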